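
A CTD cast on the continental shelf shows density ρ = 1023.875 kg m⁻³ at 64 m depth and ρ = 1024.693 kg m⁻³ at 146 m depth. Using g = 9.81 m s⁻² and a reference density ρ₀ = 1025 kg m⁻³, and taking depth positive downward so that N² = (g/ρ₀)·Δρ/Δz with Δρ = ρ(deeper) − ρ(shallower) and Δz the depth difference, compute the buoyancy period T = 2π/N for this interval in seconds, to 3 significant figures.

643 s

Δρ = 1024.693 − 1023.875 = 0.818 kg m⁻³ over Δz = 146 − 64 = 82 m.
N² = (9.81/1025) × (0.818/82) = 9.5474 × 10⁻⁵ s⁻².
N = √(9.5474 × 10⁻⁵) = 9.7711 × 10⁻³ rad s⁻¹, so T = 2π/N = 643.04 s ≈ 643 s.
A positive N² confirms static stability across the interval.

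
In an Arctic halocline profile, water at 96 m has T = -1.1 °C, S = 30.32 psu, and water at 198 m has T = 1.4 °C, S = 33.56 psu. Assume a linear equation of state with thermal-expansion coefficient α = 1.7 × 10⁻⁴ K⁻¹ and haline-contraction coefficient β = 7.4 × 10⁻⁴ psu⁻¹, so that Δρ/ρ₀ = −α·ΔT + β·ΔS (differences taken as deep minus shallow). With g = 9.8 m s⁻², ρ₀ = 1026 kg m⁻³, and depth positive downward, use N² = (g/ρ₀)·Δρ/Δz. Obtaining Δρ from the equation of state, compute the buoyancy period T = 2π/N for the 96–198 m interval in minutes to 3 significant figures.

ΔT = +2.5 K, ΔS = +3.24 psu (deep − shallow).
Δρ/ρ₀ = −αΔT + βΔS = -4.25 × 10⁻⁴ + 2.3976 × 10⁻³ = 1.9726 × 10⁻³, so Δρ ≈ 2.024 kg m⁻³.
N² = (g/ρ₀)·Δρ/Δz = g·(Δρ/ρ₀)/Δz = 9.8 × 1.9726 × 10⁻³ / 102 = 1.8952 × 10⁻⁴ s⁻².
N = √(1.8952 × 10⁻⁴) = 0.013767 rad s⁻¹ → T = 2π/N = 456.39 s = 7.6065 min ≈ 7.61 min.

7.61 min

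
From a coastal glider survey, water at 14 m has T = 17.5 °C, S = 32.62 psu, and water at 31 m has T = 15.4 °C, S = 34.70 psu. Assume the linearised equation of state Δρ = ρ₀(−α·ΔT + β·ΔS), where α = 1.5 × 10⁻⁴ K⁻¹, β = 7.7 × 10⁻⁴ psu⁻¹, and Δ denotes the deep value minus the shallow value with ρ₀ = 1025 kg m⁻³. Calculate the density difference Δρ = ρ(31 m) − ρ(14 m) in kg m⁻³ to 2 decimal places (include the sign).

+1.96 kg m⁻³

ΔT = -2.1 K, ΔS = +2.08 psu (deep − shallow).
Δρ/ρ₀ = −(1.5 × 10⁻⁴)(-2.1) + (7.7 × 10⁻⁴)(+2.08) = 1.9166 × 10⁻³.
Δρ = 1025 × (1.9166 × 10⁻³) = +1.96 kg m⁻³.
Positive Δρ: denser below, stable.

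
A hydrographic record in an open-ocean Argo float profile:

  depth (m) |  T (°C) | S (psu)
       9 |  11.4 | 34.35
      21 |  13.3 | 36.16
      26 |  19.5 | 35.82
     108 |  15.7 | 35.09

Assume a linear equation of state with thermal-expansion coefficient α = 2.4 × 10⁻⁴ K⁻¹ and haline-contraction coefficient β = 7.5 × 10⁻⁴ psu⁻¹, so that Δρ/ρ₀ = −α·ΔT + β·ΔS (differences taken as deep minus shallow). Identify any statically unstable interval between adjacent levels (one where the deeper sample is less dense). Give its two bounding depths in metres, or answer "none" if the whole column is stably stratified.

21–26 m

Evaluate Δρ/ρ₀ = −αΔT + βΔS across each adjacent pair:
  9–21 m: −αΔT+βΔS = −(2.4 × 10⁻⁴)(+1.9)+(7.5 × 10⁻⁴)(+1.81) = 9.0 × 10⁻⁴ → stable
  21–26 m: −αΔT+βΔS = −(2.4 × 10⁻⁴)(+6.2)+(7.5 × 10⁻⁴)(-0.34) = -1.7 × 10⁻³ → UNSTABLE
  26–108 m: −αΔT+βΔS = −(2.4 × 10⁻⁴)(-3.8)+(7.5 × 10⁻⁴)(-0.73) = 3.6 × 10⁻⁴ → stable
The 21–26 m interval has Δρ < 0: lighter water underlies denser water.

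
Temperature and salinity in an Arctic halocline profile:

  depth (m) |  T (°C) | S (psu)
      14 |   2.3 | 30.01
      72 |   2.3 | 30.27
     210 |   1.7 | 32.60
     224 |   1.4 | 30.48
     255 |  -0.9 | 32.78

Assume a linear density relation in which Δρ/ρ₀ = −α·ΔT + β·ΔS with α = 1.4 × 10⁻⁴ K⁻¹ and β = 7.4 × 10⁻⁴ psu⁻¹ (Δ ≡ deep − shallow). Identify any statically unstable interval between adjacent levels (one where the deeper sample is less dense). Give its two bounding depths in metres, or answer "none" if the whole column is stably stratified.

210–224 m

Evaluate Δρ/ρ₀ = −αΔT + βΔS across each adjacent pair:
  14–72 m: −αΔT+βΔS = −(1.4 × 10⁻⁴)(+0.0)+(7.4 × 10⁻⁴)(+0.26) = 1.9 × 10⁻⁴ → stable
  72–210 m: −αΔT+βΔS = −(1.4 × 10⁻⁴)(-0.6)+(7.4 × 10⁻⁴)(+2.33) = 1.8 × 10⁻³ → stable
  210–224 m: −αΔT+βΔS = −(1.4 × 10⁻⁴)(-0.3)+(7.4 × 10⁻⁴)(-2.12) = -1.5 × 10⁻³ → UNSTABLE
  224–255 m: −αΔT+βΔS = −(1.4 × 10⁻⁴)(-2.3)+(7.4 × 10⁻⁴)(+2.30) = 2.0 × 10⁻³ → stable
The 210–224 m interval has Δρ < 0: lighter water underlies denser water.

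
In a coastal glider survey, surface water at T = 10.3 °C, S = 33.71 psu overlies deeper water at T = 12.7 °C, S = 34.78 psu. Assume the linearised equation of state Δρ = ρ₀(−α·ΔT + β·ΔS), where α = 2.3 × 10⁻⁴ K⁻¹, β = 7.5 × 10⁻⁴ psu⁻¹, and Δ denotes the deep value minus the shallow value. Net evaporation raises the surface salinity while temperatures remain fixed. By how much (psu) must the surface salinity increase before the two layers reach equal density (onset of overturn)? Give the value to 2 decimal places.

0.33 psu

Neutral buoyancy requires −α(T_deep − T_surf) + β(S_deep − S_surf′) = 0.
S_surf′ = S_deep − (α/β)·ΔT = 34.78 − (2.3 × 10⁻⁴/7.5 × 10⁻⁴)·(+2.4) = 34.0440 psu.
Increase required: 34.0440 − 33.71 = 0.3340 psu.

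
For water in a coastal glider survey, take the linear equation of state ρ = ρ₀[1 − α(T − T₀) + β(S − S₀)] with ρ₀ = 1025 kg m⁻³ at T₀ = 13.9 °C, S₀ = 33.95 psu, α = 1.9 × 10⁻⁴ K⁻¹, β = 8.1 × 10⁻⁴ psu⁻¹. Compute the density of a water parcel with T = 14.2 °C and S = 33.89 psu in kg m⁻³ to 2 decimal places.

1024.89 kg m⁻³

T − T₀ = +0.3 K, S − S₀ = -0.06 psu.
Bracket = 1 − α·(+0.3) + β·(-0.06) = 1 + (-1.056 × 10⁻⁴) = 0.9998944.
ρ = 1025 × 0.9998944 = 1024.89 kg m⁻³.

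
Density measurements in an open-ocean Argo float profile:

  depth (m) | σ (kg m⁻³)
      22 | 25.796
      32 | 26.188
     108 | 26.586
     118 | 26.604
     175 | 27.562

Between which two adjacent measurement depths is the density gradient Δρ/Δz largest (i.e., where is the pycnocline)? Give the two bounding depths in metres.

Compute the density gradient over each adjacent pair:
  22–32 m: Δρ/Δz = 0.392/10 = 0.039 kg m⁻⁴
  32–108 m: Δρ/Δz = 0.398/76 = 5.2 × 10⁻³ kg m⁻⁴
  108–118 m: Δρ/Δz = 0.018/10 = 1.8 × 10⁻³ kg m⁻⁴
  118–175 m: Δρ/Δz = 0.958/57 = 0.017 kg m⁻⁴
The largest gradient is in the 22–32 m interval — the pycnocline.

22–32 m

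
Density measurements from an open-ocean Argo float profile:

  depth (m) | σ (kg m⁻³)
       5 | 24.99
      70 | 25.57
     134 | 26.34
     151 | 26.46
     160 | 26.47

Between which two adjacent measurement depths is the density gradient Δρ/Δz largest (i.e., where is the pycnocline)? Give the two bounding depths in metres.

70–134 m

Compute the density gradient over each adjacent pair:
  5–70 m: Δρ/Δz = 0.58/65 = 8.9 × 10⁻³ kg m⁻⁴
  70–134 m: Δρ/Δz = 0.77/64 = 0.012 kg m⁻⁴
  134–151 m: Δρ/Δz = 0.12/17 = 7.1 × 10⁻³ kg m⁻⁴
  151–160 m: Δρ/Δz = 0.01/9 = 1.1 × 10⁻³ kg m⁻⁴
The largest gradient is in the 70–134 m interval — the pycnocline.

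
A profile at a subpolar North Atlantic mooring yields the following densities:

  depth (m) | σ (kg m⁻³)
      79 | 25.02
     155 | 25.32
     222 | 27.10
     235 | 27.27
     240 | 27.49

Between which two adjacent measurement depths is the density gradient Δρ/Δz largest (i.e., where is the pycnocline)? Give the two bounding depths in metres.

Compute the density gradient over each adjacent pair:
  79–155 m: Δρ/Δz = 0.30/76 = 3.9 × 10⁻³ kg m⁻⁴
  155–222 m: Δρ/Δz = 1.78/67 = 0.027 kg m⁻⁴
  222–235 m: Δρ/Δz = 0.17/13 = 0.013 kg m⁻⁴
  235–240 m: Δρ/Δz = 0.22/5 = 0.044 kg m⁻⁴
The largest gradient is in the 235–240 m interval — the pycnocline.

235–240 m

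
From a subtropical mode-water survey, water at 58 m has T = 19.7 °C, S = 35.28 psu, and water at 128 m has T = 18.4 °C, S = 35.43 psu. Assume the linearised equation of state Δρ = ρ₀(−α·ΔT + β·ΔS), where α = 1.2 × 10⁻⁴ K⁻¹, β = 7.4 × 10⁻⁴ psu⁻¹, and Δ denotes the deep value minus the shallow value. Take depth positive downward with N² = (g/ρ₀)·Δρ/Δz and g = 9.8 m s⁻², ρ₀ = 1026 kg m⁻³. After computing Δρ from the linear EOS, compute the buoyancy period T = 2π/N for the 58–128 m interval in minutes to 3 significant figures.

17.1 min

ΔT = -1.3 K, ΔS = +0.15 psu (deep − shallow).
Δρ/ρ₀ = −αΔT + βΔS = 1.56 × 10⁻⁴ + 1.11 × 10⁻⁴ = 2.67 × 10⁻⁴, so Δρ ≈ 0.2739 kg m⁻³.
N² = (g/ρ₀)·Δρ/Δz = g·(Δρ/ρ₀)/Δz = 9.8 × 2.67 × 10⁻⁴ / 70 = 3.7380 × 10⁻⁵ s⁻².
N = √(3.7380 × 10⁻⁵) = 6.1139 × 10⁻³ rad s⁻¹ → T = 2π/N = 1.0277 × 10³ s = 17.128 min ≈ 17.1 min.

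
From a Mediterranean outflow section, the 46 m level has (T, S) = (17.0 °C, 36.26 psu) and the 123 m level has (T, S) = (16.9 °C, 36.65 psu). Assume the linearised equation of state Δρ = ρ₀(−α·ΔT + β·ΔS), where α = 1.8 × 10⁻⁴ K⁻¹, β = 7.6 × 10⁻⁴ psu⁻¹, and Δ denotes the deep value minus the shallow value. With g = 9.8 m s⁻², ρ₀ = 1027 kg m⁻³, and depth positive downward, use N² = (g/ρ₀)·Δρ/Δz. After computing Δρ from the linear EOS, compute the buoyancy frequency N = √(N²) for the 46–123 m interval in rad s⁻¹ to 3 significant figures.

ΔT = -0.1 K, ΔS = +0.39 psu (deep − shallow).
Δρ/ρ₀ = −αΔT + βΔS = 1.80 × 10⁻⁵ + 2.964 × 10⁻⁴ = 3.144 × 10⁻⁴, so Δρ ≈ 0.3229 kg m⁻³.
N² = (g/ρ₀)·Δρ/Δz = g·(Δρ/ρ₀)/Δz = 9.8 × 3.144 × 10⁻⁴ / 77 = 4.0015 × 10⁻⁵ s⁻².
N = √(4.0015 × 10⁻⁵) = 6.3257 × 10⁻³ rad s⁻¹ ≈ 6.33 × 10⁻³ rad s⁻¹.

6.33 × 10⁻³ rad s⁻¹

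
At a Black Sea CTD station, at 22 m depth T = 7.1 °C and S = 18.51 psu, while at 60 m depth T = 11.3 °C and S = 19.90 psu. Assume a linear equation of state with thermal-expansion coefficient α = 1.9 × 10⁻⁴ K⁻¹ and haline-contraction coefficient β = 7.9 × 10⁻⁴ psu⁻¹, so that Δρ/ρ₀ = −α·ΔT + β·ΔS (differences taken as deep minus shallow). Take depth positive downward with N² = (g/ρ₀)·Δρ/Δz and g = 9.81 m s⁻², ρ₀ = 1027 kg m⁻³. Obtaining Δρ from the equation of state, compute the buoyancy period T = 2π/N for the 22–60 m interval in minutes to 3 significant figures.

ΔT = +4.2 K, ΔS = +1.39 psu (deep − shallow).
Δρ/ρ₀ = −αΔT + βΔS = -7.98 × 10⁻⁴ + 1.0981 × 10⁻³ = 3.001 × 10⁻⁴, so Δρ ≈ 0.3082 kg m⁻³.
N² = (g/ρ₀)·Δρ/Δz = g·(Δρ/ρ₀)/Δz = 9.81 × 3.001 × 10⁻⁴ / 38 = 7.7473 × 10⁻⁵ s⁻².
N = √(7.7473 × 10⁻⁵) = 8.8019 × 10⁻³ rad s⁻¹ → T = 2π/N = 713.84 s = 11.897 min ≈ 11.9 min.

11.9 min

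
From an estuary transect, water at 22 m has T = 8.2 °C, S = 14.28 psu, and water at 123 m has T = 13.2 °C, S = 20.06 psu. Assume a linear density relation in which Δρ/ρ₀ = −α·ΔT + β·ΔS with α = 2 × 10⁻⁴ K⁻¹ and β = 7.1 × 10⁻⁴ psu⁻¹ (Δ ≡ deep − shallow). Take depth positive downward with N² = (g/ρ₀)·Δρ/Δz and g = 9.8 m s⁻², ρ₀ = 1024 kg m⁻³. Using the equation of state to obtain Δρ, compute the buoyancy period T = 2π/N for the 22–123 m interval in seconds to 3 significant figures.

362 s

ΔT = +5.0 K, ΔS = +5.78 psu (deep − shallow).
Δρ/ρ₀ = −αΔT + βΔS = -1.00 × 10⁻³ + 4.1038 × 10⁻³ = 3.1038 × 10⁻³, so Δρ ≈ 3.178 kg m⁻³.
N² = (g/ρ₀)·Δρ/Δz = g·(Δρ/ρ₀)/Δz = 9.8 × 3.1038 × 10⁻³ / 101 = 3.0116 × 10⁻⁴ s⁻².
N = √(3.0116 × 10⁻⁴) = 0.017354 rad s⁻¹ → T = 2π/N = 362.06 s ≈ 362 s.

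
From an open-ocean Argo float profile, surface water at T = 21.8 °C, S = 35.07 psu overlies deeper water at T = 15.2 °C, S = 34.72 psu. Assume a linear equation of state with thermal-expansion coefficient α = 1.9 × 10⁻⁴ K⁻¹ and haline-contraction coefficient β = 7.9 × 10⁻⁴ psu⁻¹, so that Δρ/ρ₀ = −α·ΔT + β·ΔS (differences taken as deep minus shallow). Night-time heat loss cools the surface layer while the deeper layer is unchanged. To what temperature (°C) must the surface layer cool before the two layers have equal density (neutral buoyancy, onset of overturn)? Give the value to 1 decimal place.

16.7 °C

Neutral buoyancy requires Δρ = 0, i.e. −α(T_deep − T_surf′) + β(S_deep − S_surf) = 0.
T_surf′ = T_deep − (β/α)·ΔS = 15.2 − (7.9 × 10⁻⁴/1.9 × 10⁻⁴)·(-0.35) = 16.655 °C.
Cooling required: 21.8 − (16.655) = 5.145 °C.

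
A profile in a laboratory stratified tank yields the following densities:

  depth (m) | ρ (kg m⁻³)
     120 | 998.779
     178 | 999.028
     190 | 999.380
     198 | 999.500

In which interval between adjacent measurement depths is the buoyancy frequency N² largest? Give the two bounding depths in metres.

178–190 m

Compute the density gradient over each adjacent pair:
  120–178 m: Δρ/Δz = 0.249/58 = 4.3 × 10⁻³ kg m⁻⁴
  178–190 m: Δρ/Δz = 0.352/12 = 0.029 kg m⁻⁴
  190–198 m: Δρ/Δz = 0.120/8 = 0.015 kg m⁻⁴
The largest gradient is in the 178–190 m interval — the pycnocline.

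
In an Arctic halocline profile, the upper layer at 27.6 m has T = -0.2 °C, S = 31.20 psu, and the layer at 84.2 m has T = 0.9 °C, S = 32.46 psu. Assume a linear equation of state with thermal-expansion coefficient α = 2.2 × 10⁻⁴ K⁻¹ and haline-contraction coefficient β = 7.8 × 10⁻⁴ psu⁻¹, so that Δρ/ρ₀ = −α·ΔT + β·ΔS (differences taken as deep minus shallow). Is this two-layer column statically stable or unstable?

ΔT = 0.9 − -0.2 = +1.1 K and ΔS = 32.46 − 31.20 = +1.26 psu (deep − shallow).
−αΔT = -2.42 × 10⁻⁴; βΔS = 9.828 × 10⁻⁴; sum Δρ/ρ₀ = 7.408 × 10⁻⁴.
Δρ/ρ₀ > 0, so Δρ > 0: deeper water is denser → statically stable.

stable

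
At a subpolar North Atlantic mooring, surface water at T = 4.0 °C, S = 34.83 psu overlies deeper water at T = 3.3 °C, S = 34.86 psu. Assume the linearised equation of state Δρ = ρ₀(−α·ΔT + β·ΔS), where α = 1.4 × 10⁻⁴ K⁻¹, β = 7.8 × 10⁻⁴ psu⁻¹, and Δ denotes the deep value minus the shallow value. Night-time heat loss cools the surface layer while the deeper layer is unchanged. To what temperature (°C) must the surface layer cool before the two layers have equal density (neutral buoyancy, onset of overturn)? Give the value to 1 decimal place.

Neutral buoyancy requires Δρ = 0, i.e. −α(T_deep − T_surf′) + β(S_deep − S_surf) = 0.
T_surf′ = T_deep − (β/α)·ΔS = 3.3 − (7.8 × 10⁻⁴/1.4 × 10⁻⁴)·(+0.03) = 3.133 °C.
Cooling required: 4.0 − (3.133) = 0.867 °C.

3.1 °C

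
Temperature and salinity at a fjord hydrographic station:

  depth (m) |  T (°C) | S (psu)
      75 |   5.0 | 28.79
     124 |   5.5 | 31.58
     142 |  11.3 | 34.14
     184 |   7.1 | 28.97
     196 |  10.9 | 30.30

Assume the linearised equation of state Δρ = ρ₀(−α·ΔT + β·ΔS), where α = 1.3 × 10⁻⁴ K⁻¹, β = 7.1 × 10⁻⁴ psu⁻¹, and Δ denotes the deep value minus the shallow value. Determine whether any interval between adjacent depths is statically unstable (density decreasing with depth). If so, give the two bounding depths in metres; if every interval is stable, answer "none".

142–184 m

Evaluate Δρ/ρ₀ = −αΔT + βΔS across each adjacent pair:
  75–124 m: −αΔT+βΔS = −(1.3 × 10⁻⁴)(+0.5)+(7.1 × 10⁻⁴)(+2.79) = 1.9 × 10⁻³ → stable
  124–142 m: −αΔT+βΔS = −(1.3 × 10⁻⁴)(+5.8)+(7.1 × 10⁻⁴)(+2.56) = 1.1 × 10⁻³ → stable
  142–184 m: −αΔT+βΔS = −(1.3 × 10⁻⁴)(-4.2)+(7.1 × 10⁻⁴)(-5.17) = -3.1 × 10⁻³ → UNSTABLE
  184–196 m: −αΔT+βΔS = −(1.3 × 10⁻⁴)(+3.8)+(7.1 × 10⁻⁴)(+1.33) = 4.5 × 10⁻⁴ → stable
The 142–184 m interval has Δρ < 0: lighter water underlies denser water.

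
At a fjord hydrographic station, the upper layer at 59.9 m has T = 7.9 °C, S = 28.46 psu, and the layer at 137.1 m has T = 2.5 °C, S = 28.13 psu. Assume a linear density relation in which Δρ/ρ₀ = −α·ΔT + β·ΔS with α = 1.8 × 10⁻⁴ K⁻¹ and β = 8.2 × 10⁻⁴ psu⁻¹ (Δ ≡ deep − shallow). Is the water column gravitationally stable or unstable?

ΔT = 2.5 − 7.9 = -5.4 K and ΔS = 28.13 − 28.46 = -0.33 psu (deep − shallow).
−αΔT = 9.72 × 10⁻⁴; βΔS = -2.706 × 10⁻⁴; sum Δρ/ρ₀ = 7.014 × 10⁻⁴.
Δρ/ρ₀ > 0, so Δρ > 0: deeper water is denser → statically stable.

stable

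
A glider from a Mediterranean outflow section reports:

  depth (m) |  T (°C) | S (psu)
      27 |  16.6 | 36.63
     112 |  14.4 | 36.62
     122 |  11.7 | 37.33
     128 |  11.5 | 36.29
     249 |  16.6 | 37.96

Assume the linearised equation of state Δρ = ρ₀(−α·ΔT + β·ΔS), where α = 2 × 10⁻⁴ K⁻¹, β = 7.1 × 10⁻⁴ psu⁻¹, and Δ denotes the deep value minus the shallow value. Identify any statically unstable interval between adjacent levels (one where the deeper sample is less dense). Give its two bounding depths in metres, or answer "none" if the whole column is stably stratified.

122–128 m

Evaluate Δρ/ρ₀ = −αΔT + βΔS across each adjacent pair:
  27–112 m: −αΔT+βΔS = −(2 × 10⁻⁴)(-2.2)+(7.1 × 10⁻⁴)(-0.01) = 4.3 × 10⁻⁴ → stable
  112–122 m: −αΔT+βΔS = −(2 × 10⁻⁴)(-2.7)+(7.1 × 10⁻⁴)(+0.71) = 1.0 × 10⁻³ → stable
  122–128 m: −αΔT+βΔS = −(2 × 10⁻⁴)(-0.2)+(7.1 × 10⁻⁴)(-1.04) = -7.0 × 10⁻⁴ → UNSTABLE
  128–249 m: −αΔT+βΔS = −(2 × 10⁻⁴)(+5.1)+(7.1 × 10⁻⁴)(+1.67) = 1.7 × 10⁻⁴ → stable
The 122–128 m interval has Δρ < 0: lighter water underlies denser water.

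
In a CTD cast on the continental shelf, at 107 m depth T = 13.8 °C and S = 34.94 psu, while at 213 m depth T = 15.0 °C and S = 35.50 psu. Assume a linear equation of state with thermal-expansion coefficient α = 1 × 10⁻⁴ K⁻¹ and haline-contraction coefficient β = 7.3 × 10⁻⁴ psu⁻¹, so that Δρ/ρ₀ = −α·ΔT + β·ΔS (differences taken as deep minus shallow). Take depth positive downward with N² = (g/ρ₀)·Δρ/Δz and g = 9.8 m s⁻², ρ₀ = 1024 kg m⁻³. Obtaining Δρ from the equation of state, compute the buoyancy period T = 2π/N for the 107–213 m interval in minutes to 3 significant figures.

20.3 min

ΔT = +1.2 K, ΔS = +0.56 psu (deep − shallow).
Δρ/ρ₀ = −αΔT + βΔS = -1.20 × 10⁻⁴ + 4.088 × 10⁻⁴ = 2.888 × 10⁻⁴, so Δρ ≈ 0.2957 kg m⁻³.
N² = (g/ρ₀)·Δρ/Δz = g·(Δρ/ρ₀)/Δz = 9.8 × 2.888 × 10⁻⁴ / 106 = 2.6700 × 10⁻⁵ s⁻².
N = √(2.6700 × 10⁻⁵) = 5.1672 × 10⁻³ rad s⁻¹ → T = 2π/N = 1.2160 × 10³ s = 20.267 min ≈ 20.3 min.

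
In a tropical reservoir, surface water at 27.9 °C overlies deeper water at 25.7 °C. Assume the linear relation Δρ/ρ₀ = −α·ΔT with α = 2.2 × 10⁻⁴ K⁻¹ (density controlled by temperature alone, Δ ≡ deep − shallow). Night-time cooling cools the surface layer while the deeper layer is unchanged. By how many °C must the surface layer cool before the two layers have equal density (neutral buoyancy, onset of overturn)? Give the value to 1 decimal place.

2.2 °C

With temperature the only control, equal density requires T_surf′ = T_deep.
T_surf′ = 25.7 °C.
Cooling required: 27.9 − 25.7 = 2.2 °C.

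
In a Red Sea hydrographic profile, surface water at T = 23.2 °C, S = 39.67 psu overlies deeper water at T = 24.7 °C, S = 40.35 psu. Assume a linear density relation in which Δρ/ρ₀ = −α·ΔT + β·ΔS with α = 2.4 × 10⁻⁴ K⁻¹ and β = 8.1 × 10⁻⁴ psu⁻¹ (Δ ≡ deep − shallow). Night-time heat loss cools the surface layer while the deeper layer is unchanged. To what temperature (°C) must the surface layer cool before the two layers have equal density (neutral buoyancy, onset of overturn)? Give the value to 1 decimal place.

Neutral buoyancy requires Δρ = 0, i.e. −α(T_deep − T_surf′) + β(S_deep − S_surf) = 0.
T_surf′ = T_deep − (β/α)·ΔS = 24.7 − (8.1 × 10⁻⁴/2.4 × 10⁻⁴)·(+0.68) = 22.405 °C.
Cooling required: 23.2 − (22.405) = 0.795 °C.

22.4 °C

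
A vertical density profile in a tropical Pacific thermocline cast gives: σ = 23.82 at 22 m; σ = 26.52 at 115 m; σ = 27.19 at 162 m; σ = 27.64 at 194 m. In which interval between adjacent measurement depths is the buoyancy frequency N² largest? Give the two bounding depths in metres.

22–115 m

Compute the density gradient over each adjacent pair:
  22–115 m: Δρ/Δz = 2.70/93 = 0.029 kg m⁻⁴
  115–162 m: Δρ/Δz = 0.67/47 = 0.014 kg m⁻⁴
  162–194 m: Δρ/Δz = 0.45/32 = 0.014 kg m⁻⁴
The largest gradient is in the 22–115 m interval — the pycnocline.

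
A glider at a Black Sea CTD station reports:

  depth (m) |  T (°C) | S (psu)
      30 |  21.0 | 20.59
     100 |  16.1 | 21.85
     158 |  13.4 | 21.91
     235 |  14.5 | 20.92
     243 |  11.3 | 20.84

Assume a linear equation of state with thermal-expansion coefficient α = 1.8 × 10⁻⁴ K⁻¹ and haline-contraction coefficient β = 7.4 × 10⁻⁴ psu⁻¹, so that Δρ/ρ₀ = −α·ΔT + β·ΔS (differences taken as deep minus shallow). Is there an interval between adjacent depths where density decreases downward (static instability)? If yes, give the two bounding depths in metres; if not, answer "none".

158–235 m

Evaluate Δρ/ρ₀ = −αΔT + βΔS across each adjacent pair:
  30–100 m: −αΔT+βΔS = −(1.8 × 10⁻⁴)(-4.9)+(7.4 × 10⁻⁴)(+1.26) = 1.8 × 10⁻³ → stable
  100–158 m: −αΔT+βΔS = −(1.8 × 10⁻⁴)(-2.7)+(7.4 × 10⁻⁴)(+0.06) = 5.3 × 10⁻⁴ → stable
  158–235 m: −αΔT+βΔS = −(1.8 × 10⁻⁴)(+1.1)+(7.4 × 10⁻⁴)(-0.99) = -9.3 × 10⁻⁴ → UNSTABLE
  235–243 m: −αΔT+βΔS = −(1.8 × 10⁻⁴)(-3.2)+(7.4 × 10⁻⁴)(-0.08) = 5.2 × 10⁻⁴ → stable
The 158–235 m interval has Δρ < 0: lighter water underlies denser water.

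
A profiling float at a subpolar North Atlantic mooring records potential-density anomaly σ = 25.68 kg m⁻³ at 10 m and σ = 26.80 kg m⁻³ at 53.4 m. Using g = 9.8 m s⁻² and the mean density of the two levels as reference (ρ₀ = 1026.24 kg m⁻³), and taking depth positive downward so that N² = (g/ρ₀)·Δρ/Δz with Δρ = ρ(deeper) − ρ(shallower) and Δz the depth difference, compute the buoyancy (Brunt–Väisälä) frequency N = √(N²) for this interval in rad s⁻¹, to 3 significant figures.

Δρ = 1026.80 − 1025.68 = 1.12 kg m⁻³ over Δz = 53.4 − 10 = 43.4 m.
N² = (9.8/1026.24) × (1.12/43.4) = 2.4644 × 10⁻⁴ s⁻².
N = √(2.4644 × 10⁻⁴) = 0.015698 rad s⁻¹ ≈ 0.0157 rad s⁻¹.

0.0157 rad s⁻¹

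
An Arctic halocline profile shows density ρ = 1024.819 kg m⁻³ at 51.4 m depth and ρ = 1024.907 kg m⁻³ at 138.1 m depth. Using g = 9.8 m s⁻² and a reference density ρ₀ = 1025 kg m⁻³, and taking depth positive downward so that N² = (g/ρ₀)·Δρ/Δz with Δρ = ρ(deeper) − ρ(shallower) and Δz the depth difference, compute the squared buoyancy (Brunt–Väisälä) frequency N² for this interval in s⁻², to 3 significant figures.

Δρ = 1024.907 − 1024.819 = 0.088 kg m⁻³ over Δz = 138.1 − 51.4 = 86.7 m.
N² = (9.8/1025) × (0.088/86.7) = 9.7043 × 10⁻⁶ s⁻² ≈ 9.70 × 10⁻⁶ s⁻².

9.70 × 10⁻⁶ s⁻²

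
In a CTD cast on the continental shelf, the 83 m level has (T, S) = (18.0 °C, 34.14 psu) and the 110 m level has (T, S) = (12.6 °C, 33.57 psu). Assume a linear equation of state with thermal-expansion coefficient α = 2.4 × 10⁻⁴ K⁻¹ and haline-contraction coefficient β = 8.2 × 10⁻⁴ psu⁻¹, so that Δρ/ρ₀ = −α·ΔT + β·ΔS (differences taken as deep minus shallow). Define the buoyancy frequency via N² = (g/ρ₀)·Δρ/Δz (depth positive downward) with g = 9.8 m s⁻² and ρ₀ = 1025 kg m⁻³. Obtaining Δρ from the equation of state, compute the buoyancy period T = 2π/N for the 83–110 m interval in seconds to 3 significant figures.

362 s

ΔT = -5.4 K, ΔS = -0.57 psu (deep − shallow).
Δρ/ρ₀ = −αΔT + βΔS = 1.296 × 10⁻³ − 4.674 × 10⁻⁴ = 8.286 × 10⁻⁴, so Δρ ≈ 0.8493 kg m⁻³.
N² = (g/ρ₀)·Δρ/Δz = g·(Δρ/ρ₀)/Δz = 9.8 × 8.286 × 10⁻⁴ / 27 = 3.0075 × 10⁻⁴ s⁻².
N = √(3.0075 × 10⁻⁴) = 0.017342 rad s⁻¹ → T = 2π/N = 362.31 s ≈ 362 s.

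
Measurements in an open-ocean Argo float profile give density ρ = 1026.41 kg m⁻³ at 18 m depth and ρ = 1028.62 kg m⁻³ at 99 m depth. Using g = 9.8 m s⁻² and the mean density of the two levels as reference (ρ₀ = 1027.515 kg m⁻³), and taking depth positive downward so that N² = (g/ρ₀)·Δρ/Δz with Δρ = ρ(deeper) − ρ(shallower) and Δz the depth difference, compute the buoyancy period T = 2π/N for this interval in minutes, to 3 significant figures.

Δρ = 1028.62 − 1026.41 = 2.21 kg m⁻³ over Δz = 99 − 18 = 81 m.
N² = (9.8/1027.515) × (2.21/81) = 2.6022 × 10⁻⁴ s⁻².
N = √(2.6022 × 10⁻⁴) = 0.016131 rad s⁻¹, so T = 2π/N = 389.51 s = 6.4918 min ≈ 6.49 min.

6.49 min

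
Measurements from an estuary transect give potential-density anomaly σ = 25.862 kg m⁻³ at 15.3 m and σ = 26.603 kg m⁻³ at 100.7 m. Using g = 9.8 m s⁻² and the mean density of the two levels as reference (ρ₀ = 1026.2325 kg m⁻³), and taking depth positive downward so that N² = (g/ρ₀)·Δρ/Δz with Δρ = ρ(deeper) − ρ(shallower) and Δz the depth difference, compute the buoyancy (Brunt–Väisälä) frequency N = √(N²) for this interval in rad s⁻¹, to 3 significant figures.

Δρ = 1026.603 − 1025.862 = 0.741 kg m⁻³ over Δz = 100.7 − 15.3 = 85.4 m.
N² = (9.8/1026.2325) × (0.741/85.4) = 8.2859 × 10⁻⁵ s⁻².
N = √(8.2859 × 10⁻⁵) = 9.1027 × 10⁻³ rad s⁻¹ ≈ 9.10 × 10⁻³ rad s⁻¹.

9.10 × 10⁻³ rad s⁻¹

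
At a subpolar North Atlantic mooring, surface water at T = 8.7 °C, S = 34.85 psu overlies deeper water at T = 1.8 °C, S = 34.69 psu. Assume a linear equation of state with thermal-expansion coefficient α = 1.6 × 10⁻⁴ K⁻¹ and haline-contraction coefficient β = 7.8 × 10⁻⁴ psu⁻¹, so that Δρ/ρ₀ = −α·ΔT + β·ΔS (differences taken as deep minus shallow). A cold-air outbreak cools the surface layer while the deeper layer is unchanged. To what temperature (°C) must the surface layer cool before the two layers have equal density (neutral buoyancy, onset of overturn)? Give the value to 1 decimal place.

2.6 °C

Neutral buoyancy requires Δρ = 0, i.e. −α(T_deep − T_surf′) + β(S_deep − S_surf) = 0.
T_surf′ = T_deep − (β/α)·ΔS = 1.8 − (7.8 × 10⁻⁴/1.6 × 10⁻⁴)·(-0.16) = 2.580 °C.
Cooling required: 8.7 − (2.580) = 6.120 °C.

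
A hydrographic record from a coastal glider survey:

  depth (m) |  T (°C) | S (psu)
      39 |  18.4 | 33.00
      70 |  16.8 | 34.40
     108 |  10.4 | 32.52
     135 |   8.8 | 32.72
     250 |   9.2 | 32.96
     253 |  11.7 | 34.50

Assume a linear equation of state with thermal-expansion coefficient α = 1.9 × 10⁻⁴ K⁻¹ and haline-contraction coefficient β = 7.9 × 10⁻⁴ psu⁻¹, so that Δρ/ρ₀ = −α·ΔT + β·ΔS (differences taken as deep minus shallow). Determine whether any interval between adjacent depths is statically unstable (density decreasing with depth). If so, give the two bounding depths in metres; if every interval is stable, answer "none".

70–108 m

Evaluate Δρ/ρ₀ = −αΔT + βΔS across each adjacent pair:
  39–70 m: −αΔT+βΔS = −(1.9 × 10⁻⁴)(-1.6)+(7.9 × 10⁻⁴)(+1.40) = 1.4 × 10⁻³ → stable
  70–108 m: −αΔT+βΔS = −(1.9 × 10⁻⁴)(-6.4)+(7.9 × 10⁻⁴)(-1.88) = -2.7 × 10⁻⁴ → UNSTABLE
  108–135 m: −αΔT+βΔS = −(1.9 × 10⁻⁴)(-1.6)+(7.9 × 10⁻⁴)(+0.20) = 4.6 × 10⁻⁴ → stable
  135–250 m: −αΔT+βΔS = −(1.9 × 10⁻⁴)(+0.4)+(7.9 × 10⁻⁴)(+0.24) = 1.1 × 10⁻⁴ → stable
  250–253 m: −αΔT+βΔS = −(1.9 × 10⁻⁴)(+2.5)+(7.9 × 10⁻⁴)(+1.54) = 7.4 × 10⁻⁴ → stable
The 70–108 m interval has Δρ < 0: lighter water underlies denser water.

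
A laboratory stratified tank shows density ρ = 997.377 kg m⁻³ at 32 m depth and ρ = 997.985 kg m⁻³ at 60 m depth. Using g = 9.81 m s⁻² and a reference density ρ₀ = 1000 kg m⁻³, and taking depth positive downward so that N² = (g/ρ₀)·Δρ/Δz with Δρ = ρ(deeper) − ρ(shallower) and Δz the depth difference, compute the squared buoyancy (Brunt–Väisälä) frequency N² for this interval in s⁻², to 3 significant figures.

Δρ = 997.985 − 997.377 = 0.608 kg m⁻³ over Δz = 60 − 32 = 28 m.
N² = (9.81/1000) × (0.608/28) = 2.1302 × 10⁻⁴ s⁻² ≈ 2.13 × 10⁻⁴ s⁻².

2.13 × 10⁻⁴ s⁻²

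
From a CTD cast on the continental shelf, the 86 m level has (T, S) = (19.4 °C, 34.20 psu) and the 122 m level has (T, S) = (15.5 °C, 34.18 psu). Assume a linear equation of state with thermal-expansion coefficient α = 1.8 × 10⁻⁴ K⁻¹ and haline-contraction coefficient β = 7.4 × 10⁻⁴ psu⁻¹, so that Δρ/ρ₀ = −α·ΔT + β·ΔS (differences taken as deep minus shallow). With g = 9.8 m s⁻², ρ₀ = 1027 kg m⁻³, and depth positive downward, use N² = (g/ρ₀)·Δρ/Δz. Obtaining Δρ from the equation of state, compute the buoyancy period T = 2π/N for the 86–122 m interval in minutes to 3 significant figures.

ΔT = -3.9 K, ΔS = -0.02 psu (deep − shallow).
Δρ/ρ₀ = −αΔT + βΔS = 7.02 × 10⁻⁴ − 1.48 × 10⁻⁵ = 6.872 × 10⁻⁴, so Δρ ≈ 0.7058 kg m⁻³.
N² = (g/ρ₀)·Δρ/Δz = g·(Δρ/ρ₀)/Δz = 9.8 × 6.872 × 10⁻⁴ / 36 = 1.8707 × 10⁻⁴ s⁻².
N = √(1.8707 × 10⁻⁴) = 0.013677 rad s⁻¹ → T = 2π/N = 459.40 s = 7.6567 min ≈ 7.66 min.

7.66 min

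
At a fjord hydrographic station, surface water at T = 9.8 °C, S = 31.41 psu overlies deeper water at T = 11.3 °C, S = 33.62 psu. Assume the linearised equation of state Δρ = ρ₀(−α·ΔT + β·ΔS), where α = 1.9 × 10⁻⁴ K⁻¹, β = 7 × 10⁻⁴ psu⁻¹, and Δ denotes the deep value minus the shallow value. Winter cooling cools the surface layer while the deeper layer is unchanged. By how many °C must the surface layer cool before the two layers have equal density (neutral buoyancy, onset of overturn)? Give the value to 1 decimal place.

Neutral buoyancy requires Δρ = 0, i.e. −α(T_deep − T_surf′) + β(S_deep − S_surf) = 0.
T_surf′ = T_deep − (β/α)·ΔS = 11.3 − (7 × 10⁻⁴/1.9 × 10⁻⁴)·(+2.21) = 3.158 °C.
Cooling required: 9.8 − (3.158) = 6.642 °C.

6.6 °C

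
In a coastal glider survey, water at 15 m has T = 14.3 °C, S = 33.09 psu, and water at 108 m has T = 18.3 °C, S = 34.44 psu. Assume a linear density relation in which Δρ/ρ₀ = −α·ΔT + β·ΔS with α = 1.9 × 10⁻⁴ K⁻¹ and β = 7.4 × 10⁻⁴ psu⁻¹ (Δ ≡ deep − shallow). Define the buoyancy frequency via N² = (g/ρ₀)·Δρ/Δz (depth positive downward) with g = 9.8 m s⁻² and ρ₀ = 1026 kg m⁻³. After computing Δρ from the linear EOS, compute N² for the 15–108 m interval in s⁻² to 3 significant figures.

2.52 × 10⁻⁵ s⁻²

ΔT = +4.0 K, ΔS = +1.35 psu (deep − shallow).
Δρ/ρ₀ = −αΔT + βΔS = -7.60 × 10⁻⁴ + 9.99 × 10⁻⁴ = 2.39 × 10⁻⁴, so Δρ ≈ 0.2452 kg m⁻³.
N² = (g/ρ₀)·Δρ/Δz = g·(Δρ/ρ₀)/Δz = 9.8 × 2.39 × 10⁻⁴ / 93 = 2.5185 × 10⁻⁵ s⁻² ≈ 2.52 × 10⁻⁵ s⁻².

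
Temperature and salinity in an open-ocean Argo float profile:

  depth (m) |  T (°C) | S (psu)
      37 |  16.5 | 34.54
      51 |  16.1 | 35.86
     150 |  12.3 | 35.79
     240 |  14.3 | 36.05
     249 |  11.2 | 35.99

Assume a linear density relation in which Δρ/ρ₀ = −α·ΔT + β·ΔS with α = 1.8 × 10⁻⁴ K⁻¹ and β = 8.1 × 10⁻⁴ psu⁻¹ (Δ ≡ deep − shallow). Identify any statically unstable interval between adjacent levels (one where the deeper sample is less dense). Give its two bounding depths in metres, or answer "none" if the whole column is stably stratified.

Evaluate Δρ/ρ₀ = −αΔT + βΔS across each adjacent pair:
  37–51 m: −αΔT+βΔS = −(1.8 × 10⁻⁴)(-0.4)+(8.1 × 10⁻⁴)(+1.32) = 1.1 × 10⁻³ → stable
  51–150 m: −αΔT+βΔS = −(1.8 × 10⁻⁴)(-3.8)+(8.1 × 10⁻⁴)(-0.07) = 6.3 × 10⁻⁴ → stable
  150–240 m: −αΔT+βΔS = −(1.8 × 10⁻⁴)(+2.0)+(8.1 × 10⁻⁴)(+0.26) = -1.5 × 10⁻⁴ → UNSTABLE
  240–249 m: −αΔT+βΔS = −(1.8 × 10⁻⁴)(-3.1)+(8.1 × 10⁻⁴)(-0.06) = 5.1 × 10⁻⁴ → stable
The 150–240 m interval has Δρ < 0: lighter water underlies denser water.

150–240 m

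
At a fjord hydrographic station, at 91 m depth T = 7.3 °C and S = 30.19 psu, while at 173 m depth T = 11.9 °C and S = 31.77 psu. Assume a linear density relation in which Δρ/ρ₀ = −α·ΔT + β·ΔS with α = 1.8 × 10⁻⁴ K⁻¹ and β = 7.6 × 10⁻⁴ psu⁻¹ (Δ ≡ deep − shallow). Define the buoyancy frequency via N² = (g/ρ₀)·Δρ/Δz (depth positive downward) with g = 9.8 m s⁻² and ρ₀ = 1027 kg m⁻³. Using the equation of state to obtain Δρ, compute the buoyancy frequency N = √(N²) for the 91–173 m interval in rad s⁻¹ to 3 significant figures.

ΔT = +4.6 K, ΔS = +1.58 psu (deep − shallow).
Δρ/ρ₀ = −αΔT + βΔS = -8.28 × 10⁻⁴ + 1.2008 × 10⁻³ = 3.728 × 10⁻⁴, so Δρ ≈ 0.3829 kg m⁻³.
N² = (g/ρ₀)·Δρ/Δz = g·(Δρ/ρ₀)/Δz = 9.8 × 3.728 × 10⁻⁴ / 82 = 4.4554 × 10⁻⁵ s⁻².
N = √(4.4554 × 10⁻⁵) = 6.6749 × 10⁻³ rad s⁻¹ ≈ 6.67 × 10⁻³ rad s⁻¹.

6.67 × 10⁻³ rad s⁻¹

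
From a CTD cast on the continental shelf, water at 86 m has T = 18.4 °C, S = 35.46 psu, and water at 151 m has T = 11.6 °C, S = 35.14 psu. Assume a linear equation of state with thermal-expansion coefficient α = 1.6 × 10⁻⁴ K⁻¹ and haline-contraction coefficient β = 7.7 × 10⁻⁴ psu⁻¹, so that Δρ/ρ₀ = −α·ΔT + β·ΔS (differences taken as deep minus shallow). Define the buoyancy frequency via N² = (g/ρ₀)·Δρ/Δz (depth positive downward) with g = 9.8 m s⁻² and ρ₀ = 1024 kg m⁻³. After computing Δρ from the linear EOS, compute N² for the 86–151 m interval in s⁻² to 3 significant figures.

1.27 × 10⁻⁴ s⁻²

ΔT = -6.8 K, ΔS = -0.32 psu (deep − shallow).
Δρ/ρ₀ = −αΔT + βΔS = 1.088 × 10⁻³ − 2.464 × 10⁻⁴ = 8.416 × 10⁻⁴, so Δρ ≈ 0.8618 kg m⁻³.
N² = (g/ρ₀)·Δρ/Δz = g·(Δρ/ρ₀)/Δz = 9.8 × 8.416 × 10⁻⁴ / 65 = 1.2689 × 10⁻⁴ s⁻² ≈ 1.27 × 10⁻⁴ s⁻².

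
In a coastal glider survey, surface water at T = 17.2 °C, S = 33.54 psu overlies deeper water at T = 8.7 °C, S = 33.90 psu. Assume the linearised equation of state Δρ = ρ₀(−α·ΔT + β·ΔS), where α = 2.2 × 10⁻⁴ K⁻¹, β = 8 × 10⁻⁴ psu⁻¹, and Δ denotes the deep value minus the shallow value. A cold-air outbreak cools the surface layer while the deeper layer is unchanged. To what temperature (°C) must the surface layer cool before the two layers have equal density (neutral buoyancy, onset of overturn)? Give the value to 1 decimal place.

7.4 °C

Neutral buoyancy requires Δρ = 0, i.e. −α(T_deep − T_surf′) + β(S_deep − S_surf) = 0.
T_surf′ = T_deep − (β/α)·ΔS = 8.7 − (8 × 10⁻⁴/2.2 × 10⁻⁴)·(+0.36) = 7.391 °C.
Cooling required: 17.2 − (7.391) = 9.809 °C.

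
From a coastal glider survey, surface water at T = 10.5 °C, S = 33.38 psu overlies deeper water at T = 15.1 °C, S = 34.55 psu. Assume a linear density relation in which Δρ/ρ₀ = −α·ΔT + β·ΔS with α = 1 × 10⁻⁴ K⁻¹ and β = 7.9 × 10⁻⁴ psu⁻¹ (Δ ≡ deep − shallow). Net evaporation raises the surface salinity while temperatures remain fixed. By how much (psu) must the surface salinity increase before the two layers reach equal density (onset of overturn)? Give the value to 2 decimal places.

Neutral buoyancy requires −α(T_deep − T_surf) + β(S_deep − S_surf′) = 0.
S_surf′ = S_deep − (α/β)·ΔT = 34.55 − (1 × 10⁻⁴/7.9 × 10⁻⁴)·(+4.6) = 33.9677 psu.
Increase required: 33.9677 − 33.38 = 0.5877 psu.

0.59 psu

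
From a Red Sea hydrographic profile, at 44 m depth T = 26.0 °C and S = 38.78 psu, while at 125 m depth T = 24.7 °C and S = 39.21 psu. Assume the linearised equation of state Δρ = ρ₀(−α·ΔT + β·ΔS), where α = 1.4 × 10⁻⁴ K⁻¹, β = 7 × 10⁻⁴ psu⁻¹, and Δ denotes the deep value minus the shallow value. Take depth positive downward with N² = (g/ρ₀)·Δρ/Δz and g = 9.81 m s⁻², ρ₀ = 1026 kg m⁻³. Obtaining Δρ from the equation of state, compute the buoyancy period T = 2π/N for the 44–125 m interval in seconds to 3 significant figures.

ΔT = -1.3 K, ΔS = +0.43 psu (deep − shallow).
Δρ/ρ₀ = −αΔT + βΔS = 1.82 × 10⁻⁴ + 3.01 × 10⁻⁴ = 4.83 × 10⁻⁴, so Δρ ≈ 0.4956 kg m⁻³.
N² = (g/ρ₀)·Δρ/Δz = g·(Δρ/ρ₀)/Δz = 9.81 × 4.83 × 10⁻⁴ / 81 = 5.8497 × 10⁻⁵ s⁻².
N = √(5.8497 × 10⁻⁵) = 7.6483 × 10⁻³ rad s⁻¹ → T = 2π/N = 821.51 s ≈ 822 s.

822 s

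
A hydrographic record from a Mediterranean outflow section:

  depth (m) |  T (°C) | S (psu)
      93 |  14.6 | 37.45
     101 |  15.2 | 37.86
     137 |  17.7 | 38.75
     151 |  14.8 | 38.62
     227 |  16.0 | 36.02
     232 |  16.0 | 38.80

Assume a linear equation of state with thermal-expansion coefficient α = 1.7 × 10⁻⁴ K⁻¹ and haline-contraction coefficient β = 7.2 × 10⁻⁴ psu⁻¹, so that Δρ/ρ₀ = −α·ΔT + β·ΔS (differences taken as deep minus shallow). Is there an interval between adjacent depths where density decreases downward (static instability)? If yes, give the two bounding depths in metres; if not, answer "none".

Evaluate Δρ/ρ₀ = −αΔT + βΔS across each adjacent pair:
  93–101 m: −αΔT+βΔS = −(1.7 × 10⁻⁴)(+0.6)+(7.2 × 10⁻⁴)(+0.41) = 1.9 × 10⁻⁴ → stable
  101–137 m: −αΔT+βΔS = −(1.7 × 10⁻⁴)(+2.5)+(7.2 × 10⁻⁴)(+0.89) = 2.2 × 10⁻⁴ → stable
  137–151 m: −αΔT+βΔS = −(1.7 × 10⁻⁴)(-2.9)+(7.2 × 10⁻⁴)(-0.13) = 4.0 × 10⁻⁴ → stable
  151–227 m: −αΔT+βΔS = −(1.7 × 10⁻⁴)(+1.2)+(7.2 × 10⁻⁴)(-2.60) = -2.1 × 10⁻³ → UNSTABLE
  227–232 m: −αΔT+βΔS = −(1.7 × 10⁻⁴)(+0.0)+(7.2 × 10⁻⁴)(+2.78) = 2.0 × 10⁻³ → stable
The 151–227 m interval has Δρ < 0: lighter water underlies denser water.

151–227 m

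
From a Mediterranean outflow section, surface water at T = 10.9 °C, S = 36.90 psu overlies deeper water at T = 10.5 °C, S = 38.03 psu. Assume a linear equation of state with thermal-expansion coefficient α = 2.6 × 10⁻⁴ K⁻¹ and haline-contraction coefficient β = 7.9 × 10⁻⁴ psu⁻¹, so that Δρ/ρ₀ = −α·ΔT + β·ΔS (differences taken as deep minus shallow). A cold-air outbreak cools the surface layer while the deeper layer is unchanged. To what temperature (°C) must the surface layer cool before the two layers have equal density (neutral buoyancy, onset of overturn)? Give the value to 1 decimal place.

Neutral buoyancy requires Δρ = 0, i.e. −α(T_deep − T_surf′) + β(S_deep − S_surf) = 0.
T_surf′ = T_deep − (β/α)·ΔS = 10.5 − (7.9 × 10⁻⁴/2.6 × 10⁻⁴)·(+1.13) = 7.067 °C.
Cooling required: 10.9 − (7.067) = 3.833 °C.

7.1 °C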